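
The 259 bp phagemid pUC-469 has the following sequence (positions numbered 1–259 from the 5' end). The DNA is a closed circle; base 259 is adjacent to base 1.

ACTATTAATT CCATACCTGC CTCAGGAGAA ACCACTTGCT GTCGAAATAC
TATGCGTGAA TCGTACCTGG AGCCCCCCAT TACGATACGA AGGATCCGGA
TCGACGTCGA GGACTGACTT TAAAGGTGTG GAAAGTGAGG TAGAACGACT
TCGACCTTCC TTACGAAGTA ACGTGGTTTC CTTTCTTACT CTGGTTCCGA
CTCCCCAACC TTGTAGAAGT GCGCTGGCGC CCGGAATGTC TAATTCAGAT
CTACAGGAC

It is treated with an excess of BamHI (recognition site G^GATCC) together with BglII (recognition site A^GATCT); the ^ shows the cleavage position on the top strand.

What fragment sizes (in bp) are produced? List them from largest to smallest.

The BamHI site (GGATCC) starts at position 92.
BamHI cuts after the first base of each site, so after position 92.
The BglII site (AGATCT) starts at position 247.
BglII cuts after the first base of each site, so after position 247.
Combined cut positions: 92, 247.
Circular molecule, 2 cuts → 2 fragments:
  93–247 → 155 bp
  248–259 then 1–92 → 12 + 92 = 104 bp
Sorted largest to smallest: 155, 104 bp.

155, 104 bp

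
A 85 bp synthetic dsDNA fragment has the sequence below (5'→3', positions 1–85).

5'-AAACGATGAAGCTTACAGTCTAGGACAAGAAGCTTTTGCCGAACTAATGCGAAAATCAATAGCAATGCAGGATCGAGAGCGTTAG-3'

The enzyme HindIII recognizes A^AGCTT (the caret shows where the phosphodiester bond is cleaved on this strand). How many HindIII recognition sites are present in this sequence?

AAGCTT occurs starting at positions 9, 30.
HindIII cuts at 2 sites.

2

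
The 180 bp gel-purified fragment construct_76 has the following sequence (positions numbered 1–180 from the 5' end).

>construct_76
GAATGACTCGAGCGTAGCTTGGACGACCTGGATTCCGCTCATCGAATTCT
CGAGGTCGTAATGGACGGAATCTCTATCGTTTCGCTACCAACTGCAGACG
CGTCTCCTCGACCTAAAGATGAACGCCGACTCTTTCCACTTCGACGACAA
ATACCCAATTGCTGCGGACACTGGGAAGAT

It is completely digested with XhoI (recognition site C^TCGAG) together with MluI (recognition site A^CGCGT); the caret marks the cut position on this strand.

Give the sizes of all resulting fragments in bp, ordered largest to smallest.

82, 49, 42, 7 bp

XhoI sites (CTCGAG) start at positions 7, 49.
XhoI cuts after the first base of each site, so after positions 7, 49.
The MluI site (ACGCGT) starts at position 98.
MluI cuts after the first base of each site, so after position 98.
Combined cut positions: 7, 49, 98.
Linear molecule, 3 cuts → 4 fragments:
  1–7 → 7 bp
  8–49 → 42 bp
  50–98 → 49 bp
  99–180 → 82 bp
Sorted largest to smallest: 82, 49, 42, 7 bp.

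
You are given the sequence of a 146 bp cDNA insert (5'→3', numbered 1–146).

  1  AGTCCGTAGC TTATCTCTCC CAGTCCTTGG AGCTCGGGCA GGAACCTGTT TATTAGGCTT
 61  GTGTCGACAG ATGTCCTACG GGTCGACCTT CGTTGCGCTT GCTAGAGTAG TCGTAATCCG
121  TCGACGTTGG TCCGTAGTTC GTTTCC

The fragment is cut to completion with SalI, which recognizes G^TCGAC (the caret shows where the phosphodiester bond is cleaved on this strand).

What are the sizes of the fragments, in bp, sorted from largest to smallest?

SalI sites (GTCGAC) start at positions 63, 82, 120.
SalI cuts after the first base of each site, so after positions 63, 82, 120.
Linear molecule, 3 cuts → 4 fragments:
  1–63 → 63 bp
  64–82 → 19 bp
  83–120 → 38 bp
  121–146 → 26 bp
Sorted largest to smallest: 63, 38, 26, 19 bp.

63, 38, 26, 19 bp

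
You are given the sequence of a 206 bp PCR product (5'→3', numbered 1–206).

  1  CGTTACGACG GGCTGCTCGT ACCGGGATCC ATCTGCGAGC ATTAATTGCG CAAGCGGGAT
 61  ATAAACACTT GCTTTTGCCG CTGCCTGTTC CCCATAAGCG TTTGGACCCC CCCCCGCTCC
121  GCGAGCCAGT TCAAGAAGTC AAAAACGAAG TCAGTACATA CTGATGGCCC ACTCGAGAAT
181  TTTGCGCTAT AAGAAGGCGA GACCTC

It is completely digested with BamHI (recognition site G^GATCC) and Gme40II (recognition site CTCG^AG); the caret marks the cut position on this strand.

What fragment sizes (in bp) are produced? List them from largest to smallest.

150, 31, 25 bp

The BamHI site (GGATCC) starts at position 25.
BamHI cuts after the first base of each site, so after position 25.
The Gme40II site (CTCGAG) starts at position 172.
Gme40II cuts after base 4 of each site, so after position 175.
Combined cut positions: 25, 175.
Linear molecule, 2 cuts → 3 fragments:
  1–25 → 25 bp
  26–175 → 150 bp
  176–206 → 31 bp
Sorted largest to smallest: 150, 31, 25 bp.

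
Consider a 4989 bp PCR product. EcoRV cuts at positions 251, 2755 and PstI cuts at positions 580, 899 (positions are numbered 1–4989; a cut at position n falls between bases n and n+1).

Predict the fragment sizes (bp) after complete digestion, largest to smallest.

2234, 1856, 329, 319, 251 bp

Combined cut positions (sorted): 251, 580, 899, 2755.
Linear molecule, 4 cuts → 5 fragments:
  251 − 0 = 251 bp
  580 − 251 = 329 bp
  899 − 580 = 319 bp
  2755 − 899 = 1856 bp
  4989 − 2755 = 2234 bp
Sorted largest to smallest: 2234, 1856, 329, 319, 251 bp.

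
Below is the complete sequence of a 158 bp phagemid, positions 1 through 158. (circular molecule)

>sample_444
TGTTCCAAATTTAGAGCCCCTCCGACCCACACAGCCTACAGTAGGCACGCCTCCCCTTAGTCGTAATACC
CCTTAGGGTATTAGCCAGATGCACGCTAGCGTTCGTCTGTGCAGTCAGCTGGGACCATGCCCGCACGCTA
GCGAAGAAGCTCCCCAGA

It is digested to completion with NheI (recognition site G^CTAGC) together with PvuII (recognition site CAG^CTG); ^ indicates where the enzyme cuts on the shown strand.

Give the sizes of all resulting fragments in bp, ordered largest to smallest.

NheI sites (GCTAGC) start at positions 95, 137.
NheI cuts after the first base of each site, so after positions 95, 137.
The PvuII site (CAGCTG) starts at position 116.
PvuII cuts after base 3 of each site, so after position 118.
Combined cut positions: 95, 118, 137.
Circular molecule, 3 cuts → 3 fragments:
  96–118 → 23 bp
  119–137 → 19 bp
  138–158 then 1–95 → 21 + 95 = 116 bp
Sorted largest to smallest: 116, 23, 19 bp.

116, 23, 19 bp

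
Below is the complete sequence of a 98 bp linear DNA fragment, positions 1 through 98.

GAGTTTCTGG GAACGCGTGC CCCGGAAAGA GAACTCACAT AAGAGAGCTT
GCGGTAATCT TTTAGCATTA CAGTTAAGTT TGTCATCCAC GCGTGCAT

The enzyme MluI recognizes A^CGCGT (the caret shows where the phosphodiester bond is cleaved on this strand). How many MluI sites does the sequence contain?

ACGCGT occurs starting at positions 13, 89.
MluI cuts at 2 sites.

2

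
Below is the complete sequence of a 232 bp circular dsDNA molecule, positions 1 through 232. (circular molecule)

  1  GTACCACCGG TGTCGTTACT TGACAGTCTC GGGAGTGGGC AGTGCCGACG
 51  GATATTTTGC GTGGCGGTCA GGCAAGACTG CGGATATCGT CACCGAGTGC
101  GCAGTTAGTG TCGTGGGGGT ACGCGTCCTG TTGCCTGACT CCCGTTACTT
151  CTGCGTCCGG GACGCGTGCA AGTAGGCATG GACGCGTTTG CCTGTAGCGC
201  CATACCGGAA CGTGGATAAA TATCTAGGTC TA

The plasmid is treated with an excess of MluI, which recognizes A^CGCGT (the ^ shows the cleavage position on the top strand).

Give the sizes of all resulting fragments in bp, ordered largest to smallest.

MluI sites (ACGCGT) start at positions 121, 162, 182.
MluI cuts after the first base of each site, so after positions 121, 162, 182.
Circular molecule, 3 cuts → 3 fragments:
  122–162 → 41 bp
  163–182 → 20 bp
  183–232 then 1–121 → 50 + 121 = 171 bp
Sorted largest to smallest: 171, 41, 20 bp.

171, 41, 20 bp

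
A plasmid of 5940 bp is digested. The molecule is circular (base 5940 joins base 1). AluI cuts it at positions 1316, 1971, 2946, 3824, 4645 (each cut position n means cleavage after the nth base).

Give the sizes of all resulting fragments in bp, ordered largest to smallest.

Circular molecule, 5 cuts → 5 fragments:
  1971 − 1316 = 655 bp
  2946 − 1971 = 975 bp
  3824 − 2946 = 878 bp
  4645 − 3824 = 821 bp
  wrap: 5940 − 4645 + 1316 = 2611 bp
Sorted largest to smallest: 2611, 975, 878, 821, 655 bp.

2611, 975, 878, 821, 655 bp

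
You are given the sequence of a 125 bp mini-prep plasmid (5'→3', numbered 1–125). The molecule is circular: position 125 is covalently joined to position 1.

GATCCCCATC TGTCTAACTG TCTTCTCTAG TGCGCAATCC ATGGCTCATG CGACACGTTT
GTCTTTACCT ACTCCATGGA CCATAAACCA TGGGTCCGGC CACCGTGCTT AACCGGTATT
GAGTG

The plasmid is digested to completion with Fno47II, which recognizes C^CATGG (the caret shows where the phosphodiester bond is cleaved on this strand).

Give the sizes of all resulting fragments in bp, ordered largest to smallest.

76, 35, 14 bp

Fno47II sites (CCATGG) start at positions 39, 74, 88.
Fno47II cuts after the first base of each site, so after positions 39, 74, 88.
Circular molecule, 3 cuts → 3 fragments:
  40–74 → 35 bp
  75–88 → 14 bp
  89–125 then 1–39 → 37 + 39 = 76 bp
Sorted largest to smallest: 76, 35, 14 bp.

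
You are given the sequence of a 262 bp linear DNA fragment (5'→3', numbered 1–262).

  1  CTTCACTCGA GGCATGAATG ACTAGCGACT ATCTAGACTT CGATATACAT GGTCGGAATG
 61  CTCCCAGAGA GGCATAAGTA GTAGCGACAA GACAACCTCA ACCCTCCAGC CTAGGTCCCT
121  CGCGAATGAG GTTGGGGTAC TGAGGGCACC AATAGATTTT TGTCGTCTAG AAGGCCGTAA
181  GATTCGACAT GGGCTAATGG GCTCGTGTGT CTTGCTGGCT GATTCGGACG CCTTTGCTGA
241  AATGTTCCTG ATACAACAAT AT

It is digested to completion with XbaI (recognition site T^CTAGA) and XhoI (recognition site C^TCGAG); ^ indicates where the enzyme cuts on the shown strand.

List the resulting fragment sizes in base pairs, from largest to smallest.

XbaI sites (TCTAGA) start at positions 32, 166.
XbaI cuts after the first base of each site, so after positions 32, 166.
The XhoI site (CTCGAG) starts at position 6.
XhoI cuts after the first base of each site, so after position 6.
Combined cut positions: 6, 32, 166.
Linear molecule, 3 cuts → 4 fragments:
  1–6 → 6 bp
  7–32 → 26 bp
  33–166 → 134 bp
  167–262 → 96 bp
Sorted largest to smallest: 134, 96, 26, 6 bp.

134, 96, 26, 6 bp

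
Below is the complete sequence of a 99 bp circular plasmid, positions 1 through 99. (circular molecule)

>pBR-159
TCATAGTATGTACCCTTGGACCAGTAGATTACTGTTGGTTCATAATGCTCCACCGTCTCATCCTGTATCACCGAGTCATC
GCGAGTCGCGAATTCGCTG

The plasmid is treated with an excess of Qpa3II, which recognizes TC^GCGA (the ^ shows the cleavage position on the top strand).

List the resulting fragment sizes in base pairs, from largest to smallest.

92, 7 bp

Qpa3II sites (TCGCGA) start at positions 79, 86.
Qpa3II cuts after base 2 of each site, so after positions 80, 87.
Circular molecule, 2 cuts → 2 fragments:
  81–87 → 7 bp
  88–99 then 1–80 → 12 + 80 = 92 bp
Sorted largest to smallest: 92, 7 bp.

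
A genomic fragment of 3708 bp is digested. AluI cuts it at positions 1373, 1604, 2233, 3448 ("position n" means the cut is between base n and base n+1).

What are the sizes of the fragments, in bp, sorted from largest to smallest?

Linear molecule, 4 cuts → 5 fragments:
  1373 − 0 = 1373 bp
  1604 − 1373 = 231 bp
  2233 − 1604 = 629 bp
  3448 − 2233 = 1215 bp
  3708 − 3448 = 260 bp
Sorted largest to smallest: 1373, 1215, 629, 260, 231 bp.

1373, 1215, 629, 260, 231 bp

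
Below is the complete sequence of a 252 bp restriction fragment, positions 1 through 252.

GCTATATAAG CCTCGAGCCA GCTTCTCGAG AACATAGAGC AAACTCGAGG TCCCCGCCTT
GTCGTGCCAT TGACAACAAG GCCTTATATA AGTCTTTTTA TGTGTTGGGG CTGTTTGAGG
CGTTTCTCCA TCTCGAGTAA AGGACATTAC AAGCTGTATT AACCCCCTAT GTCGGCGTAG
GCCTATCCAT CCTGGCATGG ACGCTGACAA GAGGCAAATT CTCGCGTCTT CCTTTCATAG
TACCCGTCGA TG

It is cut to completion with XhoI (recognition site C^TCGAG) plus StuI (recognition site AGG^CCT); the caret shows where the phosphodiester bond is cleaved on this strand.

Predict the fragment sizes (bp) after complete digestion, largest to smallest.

71, 51, 49, 37, 19, 13, 12 bp

XhoI sites (CTCGAG) start at positions 12, 25, 44, 132.
XhoI cuts after the first base of each site, so after positions 12, 25, 44, 132.
StuI sites (AGGCCT) start at positions 79, 179.
StuI cuts after base 3 of each site, so after positions 81, 181.
Combined cut positions: 12, 25, 44, 81, 132, 181.
Linear molecule, 6 cuts → 7 fragments:
  1–12 → 12 bp
  13–25 → 13 bp
  26–44 → 19 bp
  45–81 → 37 bp
  82–132 → 51 bp
  133–181 → 49 bp
  182–252 → 71 bp
Sorted largest to smallest: 71, 51, 49, 37, 19, 13, 12 bp.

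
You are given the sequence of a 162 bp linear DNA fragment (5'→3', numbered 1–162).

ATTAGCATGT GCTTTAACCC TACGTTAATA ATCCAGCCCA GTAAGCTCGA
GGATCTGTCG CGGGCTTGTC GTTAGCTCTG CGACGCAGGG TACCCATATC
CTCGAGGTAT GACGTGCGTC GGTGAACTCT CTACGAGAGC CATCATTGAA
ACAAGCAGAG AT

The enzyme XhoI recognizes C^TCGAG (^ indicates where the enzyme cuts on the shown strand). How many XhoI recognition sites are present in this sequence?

2

CTCGAG occurs starting at positions 46, 101.
XhoI cuts at 2 sites.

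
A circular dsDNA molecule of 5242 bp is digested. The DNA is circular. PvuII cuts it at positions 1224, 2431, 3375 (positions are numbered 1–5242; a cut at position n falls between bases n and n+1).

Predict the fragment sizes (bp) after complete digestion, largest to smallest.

3091, 1207, 944 bp

Circular molecule, 3 cuts → 3 fragments:
  2431 − 1224 = 1207 bp
  3375 − 2431 = 944 bp
  wrap: 5242 − 3375 + 1224 = 3091 bp
Sorted largest to smallest: 3091, 1207, 944 bp.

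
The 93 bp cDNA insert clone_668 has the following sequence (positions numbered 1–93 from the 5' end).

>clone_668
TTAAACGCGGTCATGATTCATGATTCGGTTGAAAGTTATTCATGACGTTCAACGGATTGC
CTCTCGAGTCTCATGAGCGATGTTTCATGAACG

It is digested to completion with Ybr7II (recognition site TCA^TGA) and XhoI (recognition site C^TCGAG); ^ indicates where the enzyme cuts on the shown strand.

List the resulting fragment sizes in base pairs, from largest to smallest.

22, 21, 14, 13, 10, 7, 6 bp

Ybr7II sites (TCATGA) start at positions 11, 18, 40, 71, 85.
Ybr7II cuts after base 3 of each site, so after positions 13, 20, 42, 73, 87.
The XhoI site (CTCGAG) starts at position 63.
XhoI cuts after the first base of each site, so after position 63.
Combined cut positions: 13, 20, 42, 63, 73, 87.
Linear molecule, 6 cuts → 7 fragments:
  1–13 → 13 bp
  14–20 → 7 bp
  21–42 → 22 bp
  43–63 → 21 bp
  64–73 → 10 bp
  74–87 → 14 bp
  88–93 → 6 bp
Sorted largest to smallest: 22, 21, 14, 13, 10, 7, 6 bp.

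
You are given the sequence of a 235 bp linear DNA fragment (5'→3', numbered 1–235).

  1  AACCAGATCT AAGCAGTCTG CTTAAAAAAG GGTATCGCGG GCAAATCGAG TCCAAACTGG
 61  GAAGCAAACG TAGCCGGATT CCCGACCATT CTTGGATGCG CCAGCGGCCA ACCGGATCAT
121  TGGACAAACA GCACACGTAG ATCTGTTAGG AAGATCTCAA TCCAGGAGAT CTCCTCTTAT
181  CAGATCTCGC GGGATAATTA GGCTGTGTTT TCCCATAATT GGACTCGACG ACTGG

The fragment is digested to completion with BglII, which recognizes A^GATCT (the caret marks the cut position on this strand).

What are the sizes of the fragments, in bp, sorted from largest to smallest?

BglII sites (AGATCT) start at positions 5, 139, 152, 167, 182.
BglII cuts after the first base of each site, so after positions 5, 139, 152, 167, 182.
Linear molecule, 5 cuts → 6 fragments:
  1–5 → 5 bp
  6–139 → 134 bp
  140–152 → 13 bp
  153–167 → 15 bp
  168–182 → 15 bp
  183–235 → 53 bp
Sorted largest to smallest: 134, 53, 15, 15, 13, 5 bp.

134, 53, 15, 15, 13, 5 bp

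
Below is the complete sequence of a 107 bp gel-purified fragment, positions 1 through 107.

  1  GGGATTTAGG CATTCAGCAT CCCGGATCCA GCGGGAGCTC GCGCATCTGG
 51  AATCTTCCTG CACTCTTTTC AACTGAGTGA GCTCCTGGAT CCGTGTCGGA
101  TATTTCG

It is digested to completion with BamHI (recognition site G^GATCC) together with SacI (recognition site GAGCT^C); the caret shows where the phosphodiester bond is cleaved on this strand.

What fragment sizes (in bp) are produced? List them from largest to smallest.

BamHI sites (GGATCC) start at positions 24, 87.
BamHI cuts after the first base of each site, so after positions 24, 87.
SacI sites (GAGCTC) start at positions 35, 79.
SacI cuts after base 5 of each site (before the last base), so after positions 39, 83.
Combined cut positions: 24, 39, 83, 87.
Linear molecule, 4 cuts → 5 fragments:
  1–24 → 24 bp
  25–39 → 15 bp
  40–83 → 44 bp
  84–87 → 4 bp
  88–107 → 20 bp
Sorted largest to smallest: 44, 24, 20, 15, 4 bp.

44, 24, 20, 15, 4 bp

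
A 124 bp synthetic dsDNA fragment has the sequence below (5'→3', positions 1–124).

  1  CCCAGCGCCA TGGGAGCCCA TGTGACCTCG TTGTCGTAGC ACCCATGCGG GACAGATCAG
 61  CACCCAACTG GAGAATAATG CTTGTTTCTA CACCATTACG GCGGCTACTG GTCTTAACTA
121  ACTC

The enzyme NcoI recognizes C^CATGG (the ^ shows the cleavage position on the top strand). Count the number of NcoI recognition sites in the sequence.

1

CCATGG occurs starting at position 8.
NcoI cuts at 1 site.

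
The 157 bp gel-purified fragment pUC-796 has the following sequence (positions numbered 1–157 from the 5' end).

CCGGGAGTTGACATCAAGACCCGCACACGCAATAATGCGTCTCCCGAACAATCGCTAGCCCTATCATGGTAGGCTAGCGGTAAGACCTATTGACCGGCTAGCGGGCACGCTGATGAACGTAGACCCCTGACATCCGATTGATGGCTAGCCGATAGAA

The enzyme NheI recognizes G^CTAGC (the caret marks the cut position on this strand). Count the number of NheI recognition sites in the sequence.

GCTAGC occurs starting at positions 54, 73, 97, 144.
NheI cuts at 4 sites.

4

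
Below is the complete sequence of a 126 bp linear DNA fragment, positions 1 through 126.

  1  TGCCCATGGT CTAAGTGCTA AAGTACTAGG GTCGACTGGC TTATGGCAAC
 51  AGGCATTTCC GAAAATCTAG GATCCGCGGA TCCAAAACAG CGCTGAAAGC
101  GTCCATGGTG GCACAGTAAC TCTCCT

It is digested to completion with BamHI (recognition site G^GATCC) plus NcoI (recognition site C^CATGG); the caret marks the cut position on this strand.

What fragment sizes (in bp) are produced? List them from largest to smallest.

BamHI sites (GGATCC) start at positions 70, 78.
BamHI cuts after the first base of each site, so after positions 70, 78.
NcoI sites (CCATGG) start at positions 4, 103.
NcoI cuts after the first base of each site, so after positions 4, 103.
Combined cut positions: 4, 70, 78, 103.
Linear molecule, 4 cuts → 5 fragments:
  1–4 → 4 bp
  5–70 → 66 bp
  71–78 → 8 bp
  79–103 → 25 bp
  104–126 → 23 bp
Sorted largest to smallest: 66, 25, 23, 8, 4 bp.

66, 25, 23, 8, 4 bp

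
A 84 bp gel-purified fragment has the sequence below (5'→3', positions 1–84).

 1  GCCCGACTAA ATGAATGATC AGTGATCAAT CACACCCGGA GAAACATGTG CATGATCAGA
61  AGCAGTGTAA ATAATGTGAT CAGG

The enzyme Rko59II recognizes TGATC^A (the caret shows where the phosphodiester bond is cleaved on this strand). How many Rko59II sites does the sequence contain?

4

TGATCA occurs starting at positions 16, 23, 53, 77.
Rko59II cuts at 4 sites.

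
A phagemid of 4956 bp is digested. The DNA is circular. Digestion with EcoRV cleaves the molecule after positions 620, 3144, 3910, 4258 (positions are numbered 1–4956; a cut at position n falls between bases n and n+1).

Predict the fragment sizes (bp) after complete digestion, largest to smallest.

Circular molecule, 4 cuts → 4 fragments:
  3144 − 620 = 2524 bp
  3910 − 3144 = 766 bp
  4258 − 3910 = 348 bp
  wrap: 4956 − 4258 + 620 = 1318 bp
Sorted largest to smallest: 2524, 1318, 766, 348 bp.

2524, 1318, 766, 348 bp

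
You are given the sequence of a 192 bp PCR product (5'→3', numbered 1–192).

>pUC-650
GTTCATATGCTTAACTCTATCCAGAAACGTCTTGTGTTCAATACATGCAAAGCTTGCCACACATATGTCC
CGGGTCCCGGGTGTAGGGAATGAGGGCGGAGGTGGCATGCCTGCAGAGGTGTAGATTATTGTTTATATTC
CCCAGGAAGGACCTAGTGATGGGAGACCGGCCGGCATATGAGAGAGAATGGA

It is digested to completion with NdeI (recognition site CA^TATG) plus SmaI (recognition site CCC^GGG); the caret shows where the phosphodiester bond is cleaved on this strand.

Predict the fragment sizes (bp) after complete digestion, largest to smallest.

NdeI sites (CATATG) start at positions 4, 62, 175.
NdeI cuts after base 2 of each site, so after positions 5, 63, 176.
SmaI sites (CCCGGG) start at positions 69, 76.
SmaI cuts after base 3 of each site, so after positions 71, 78.
Combined cut positions: 5, 63, 71, 78, 176.
Linear molecule, 5 cuts → 6 fragments:
  1–5 → 5 bp
  6–63 → 58 bp
  64–71 → 8 bp
  72–78 → 7 bp
  79–176 → 98 bp
  177–192 → 16 bp
Sorted largest to smallest: 98, 58, 16, 8, 7, 5 bp.

98, 58, 16, 8, 7, 5 bp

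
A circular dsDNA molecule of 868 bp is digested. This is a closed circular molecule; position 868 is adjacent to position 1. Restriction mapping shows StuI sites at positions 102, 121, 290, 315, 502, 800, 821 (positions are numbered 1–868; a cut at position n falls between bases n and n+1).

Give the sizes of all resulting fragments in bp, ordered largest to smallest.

Circular molecule, 7 cuts → 7 fragments:
  121 − 102 = 19 bp
  290 − 121 = 169 bp
  315 − 290 = 25 bp
  502 − 315 = 187 bp
  800 − 502 = 298 bp
  821 − 800 = 21 bp
  wrap: 868 − 821 + 102 = 149 bp
Sorted largest to smallest: 298, 187, 169, 149, 25, 21, 19 bp.

298, 187, 169, 149, 25, 21, 19 bp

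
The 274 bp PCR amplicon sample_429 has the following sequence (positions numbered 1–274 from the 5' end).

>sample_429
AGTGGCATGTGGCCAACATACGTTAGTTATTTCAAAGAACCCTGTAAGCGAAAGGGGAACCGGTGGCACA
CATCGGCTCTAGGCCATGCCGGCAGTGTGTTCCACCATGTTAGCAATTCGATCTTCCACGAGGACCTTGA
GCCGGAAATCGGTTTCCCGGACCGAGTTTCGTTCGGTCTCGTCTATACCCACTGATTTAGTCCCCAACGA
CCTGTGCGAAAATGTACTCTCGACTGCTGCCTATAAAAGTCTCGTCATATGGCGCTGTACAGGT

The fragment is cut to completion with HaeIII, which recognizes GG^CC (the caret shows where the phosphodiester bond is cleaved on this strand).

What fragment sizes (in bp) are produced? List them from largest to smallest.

191, 71, 12 bp

HaeIII sites (GGCC) start at positions 11, 82.
HaeIII cuts after base 2 of each site, so after positions 12, 83.
Linear molecule, 2 cuts → 3 fragments:
  1–12 → 12 bp
  13–83 → 71 bp
  84–274 → 191 bp
Sorted largest to smallest: 191, 71, 12 bp.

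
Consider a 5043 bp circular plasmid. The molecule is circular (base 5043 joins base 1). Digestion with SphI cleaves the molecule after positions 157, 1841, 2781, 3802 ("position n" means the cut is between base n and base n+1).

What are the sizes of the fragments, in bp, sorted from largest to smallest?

1684, 1398, 1021, 940 bp

Circular molecule, 4 cuts → 4 fragments:
  1841 − 157 = 1684 bp
  2781 − 1841 = 940 bp
  3802 − 2781 = 1021 bp
  wrap: 5043 − 3802 + 157 = 1398 bp
Sorted largest to smallest: 1684, 1398, 1021, 940 bp.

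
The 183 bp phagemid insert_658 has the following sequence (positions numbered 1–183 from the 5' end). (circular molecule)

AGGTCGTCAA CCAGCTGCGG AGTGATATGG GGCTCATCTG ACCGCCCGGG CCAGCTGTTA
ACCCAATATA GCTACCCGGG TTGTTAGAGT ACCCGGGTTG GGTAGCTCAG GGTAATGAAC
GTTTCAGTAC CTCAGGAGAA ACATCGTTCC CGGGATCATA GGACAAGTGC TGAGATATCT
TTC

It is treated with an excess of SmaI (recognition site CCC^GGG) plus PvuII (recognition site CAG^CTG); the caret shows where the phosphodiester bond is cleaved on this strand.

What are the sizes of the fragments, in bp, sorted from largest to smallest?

SmaI sites (CCCGGG) start at positions 45, 75, 92, 149.
SmaI cuts after base 3 of each site, so after positions 47, 77, 94, 151.
PvuII sites (CAGCTG) start at positions 12, 52.
PvuII cuts after base 3 of each site, so after positions 14, 54.
Combined cut positions: 14, 47, 54, 77, 94, 151.
Circular molecule, 6 cuts → 6 fragments:
  15–47 → 33 bp
  48–54 → 7 bp
  55–77 → 23 bp
  78–94 → 17 bp
  95–151 → 57 bp
  152–183 then 1–14 → 32 + 14 = 46 bp
Sorted largest to smallest: 57, 46, 33, 23, 17, 7 bp.

57, 46, 33, 23, 17, 7 bp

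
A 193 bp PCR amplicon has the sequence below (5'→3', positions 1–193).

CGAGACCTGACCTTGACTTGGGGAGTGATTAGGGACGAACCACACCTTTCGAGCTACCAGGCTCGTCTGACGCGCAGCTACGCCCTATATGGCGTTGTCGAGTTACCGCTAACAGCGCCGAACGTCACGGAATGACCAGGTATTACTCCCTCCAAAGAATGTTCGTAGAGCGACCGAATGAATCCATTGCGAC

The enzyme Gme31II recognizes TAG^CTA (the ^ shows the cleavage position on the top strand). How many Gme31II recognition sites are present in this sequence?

0

No occurrence of TAGCTA is present in the sequence.
Gme31II does not cut: 0 sites.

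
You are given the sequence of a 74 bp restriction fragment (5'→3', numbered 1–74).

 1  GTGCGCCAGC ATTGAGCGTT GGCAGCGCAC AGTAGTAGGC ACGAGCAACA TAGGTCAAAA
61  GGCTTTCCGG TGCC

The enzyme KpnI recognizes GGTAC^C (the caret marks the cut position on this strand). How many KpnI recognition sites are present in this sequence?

No occurrence of GGTACC is present in the sequence.
KpnI does not cut: 0 sites.

0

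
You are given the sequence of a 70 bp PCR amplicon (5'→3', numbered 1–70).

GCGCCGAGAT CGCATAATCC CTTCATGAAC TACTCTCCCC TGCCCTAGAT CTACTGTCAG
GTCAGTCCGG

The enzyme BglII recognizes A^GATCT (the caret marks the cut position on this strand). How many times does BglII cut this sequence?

AGATCT occurs starting at position 47.
BglII cuts at 1 site.

1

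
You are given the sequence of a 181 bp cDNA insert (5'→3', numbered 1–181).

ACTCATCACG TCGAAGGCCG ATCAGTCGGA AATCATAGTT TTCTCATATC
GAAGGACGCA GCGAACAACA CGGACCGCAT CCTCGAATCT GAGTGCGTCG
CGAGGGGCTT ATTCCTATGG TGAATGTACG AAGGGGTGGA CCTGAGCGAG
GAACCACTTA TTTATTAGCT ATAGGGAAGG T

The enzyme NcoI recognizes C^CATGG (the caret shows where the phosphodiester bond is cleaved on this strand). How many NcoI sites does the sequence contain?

No occurrence of CCATGG is present in the sequence.
NcoI does not cut: 0 sites.

0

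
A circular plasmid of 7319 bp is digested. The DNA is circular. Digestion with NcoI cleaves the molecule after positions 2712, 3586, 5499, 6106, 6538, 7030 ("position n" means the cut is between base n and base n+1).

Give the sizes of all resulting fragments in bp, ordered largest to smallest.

3001, 1913, 874, 607, 492, 432 bp

Circular molecule, 6 cuts → 6 fragments:
  3586 − 2712 = 874 bp
  5499 − 3586 = 1913 bp
  6106 − 5499 = 607 bp
  6538 − 6106 = 432 bp
  7030 − 6538 = 492 bp
  wrap: 7319 − 7030 + 2712 = 3001 bp
Sorted largest to smallest: 3001, 1913, 874, 607, 492, 432 bp.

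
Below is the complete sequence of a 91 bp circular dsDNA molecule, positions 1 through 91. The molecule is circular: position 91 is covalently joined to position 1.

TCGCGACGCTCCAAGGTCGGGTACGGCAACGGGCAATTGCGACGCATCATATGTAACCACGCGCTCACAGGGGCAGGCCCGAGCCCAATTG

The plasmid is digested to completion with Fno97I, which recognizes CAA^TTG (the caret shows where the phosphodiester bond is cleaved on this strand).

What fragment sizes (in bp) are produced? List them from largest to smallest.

Fno97I sites (CAATTG) start at positions 34, 86.
Fno97I cuts after base 3 of each site, so after positions 36, 88.
Circular molecule, 2 cuts → 2 fragments:
  37–88 → 52 bp
  89–91 then 1–36 → 3 + 36 = 39 bp
Sorted largest to smallest: 52, 39 bp.

52, 39 bp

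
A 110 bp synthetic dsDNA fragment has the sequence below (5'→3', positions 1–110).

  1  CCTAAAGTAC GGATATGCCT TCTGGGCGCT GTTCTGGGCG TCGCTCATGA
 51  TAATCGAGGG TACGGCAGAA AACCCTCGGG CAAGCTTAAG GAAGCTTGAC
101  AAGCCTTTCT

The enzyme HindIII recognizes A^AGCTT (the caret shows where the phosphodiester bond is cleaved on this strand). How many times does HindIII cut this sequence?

2

AAGCTT occurs starting at positions 82, 92.
HindIII cuts at 2 sites.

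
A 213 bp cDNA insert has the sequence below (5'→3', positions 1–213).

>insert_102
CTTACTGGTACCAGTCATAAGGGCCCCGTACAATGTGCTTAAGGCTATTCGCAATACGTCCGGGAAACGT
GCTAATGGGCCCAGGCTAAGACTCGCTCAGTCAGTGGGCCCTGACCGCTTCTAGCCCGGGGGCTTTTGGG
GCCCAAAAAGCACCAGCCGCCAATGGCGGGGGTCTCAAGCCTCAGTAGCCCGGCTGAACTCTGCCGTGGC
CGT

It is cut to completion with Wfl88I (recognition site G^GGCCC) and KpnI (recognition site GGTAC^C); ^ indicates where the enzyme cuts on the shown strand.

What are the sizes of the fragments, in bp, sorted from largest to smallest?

74, 56, 33, 29, 11, 10 bp

Wfl88I sites (GGGCCC) start at positions 21, 77, 106, 139.
Wfl88I cuts after the first base of each site, so after positions 21, 77, 106, 139.
The KpnI site (GGTACC) starts at position 7.
KpnI cuts after base 5 of each site (before the last base), so after position 11.
Combined cut positions: 11, 21, 77, 106, 139.
Linear molecule, 5 cuts → 6 fragments:
  1–11 → 11 bp
  12–21 → 10 bp
  22–77 → 56 bp
  78–106 → 29 bp
  107–139 → 33 bp
  140–213 → 74 bp
Sorted largest to smallest: 74, 56, 33, 29, 11, 10 bp.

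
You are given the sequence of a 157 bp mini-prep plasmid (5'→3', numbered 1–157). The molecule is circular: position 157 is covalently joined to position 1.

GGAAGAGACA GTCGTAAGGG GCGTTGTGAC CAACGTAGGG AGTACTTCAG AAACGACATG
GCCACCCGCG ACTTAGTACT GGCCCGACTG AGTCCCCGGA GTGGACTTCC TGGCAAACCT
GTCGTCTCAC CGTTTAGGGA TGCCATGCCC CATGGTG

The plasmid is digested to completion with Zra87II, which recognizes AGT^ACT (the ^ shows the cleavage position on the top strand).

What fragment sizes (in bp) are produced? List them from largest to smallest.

Zra87II sites (AGTACT) start at positions 41, 75.
Zra87II cuts after base 3 of each site, so after positions 43, 77.
Circular molecule, 2 cuts → 2 fragments:
  44–77 → 34 bp
  78–157 then 1–43 → 80 + 43 = 123 bp
Sorted largest to smallest: 123, 34 bp.

123, 34 bp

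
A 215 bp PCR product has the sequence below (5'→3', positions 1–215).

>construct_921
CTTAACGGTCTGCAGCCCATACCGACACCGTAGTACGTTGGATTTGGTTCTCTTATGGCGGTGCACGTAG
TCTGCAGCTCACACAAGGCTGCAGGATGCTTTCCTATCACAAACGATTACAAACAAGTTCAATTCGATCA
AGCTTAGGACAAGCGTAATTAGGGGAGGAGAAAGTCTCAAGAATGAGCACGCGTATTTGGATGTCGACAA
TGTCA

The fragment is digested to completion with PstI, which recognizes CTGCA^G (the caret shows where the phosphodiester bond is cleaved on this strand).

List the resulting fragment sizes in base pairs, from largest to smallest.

PstI sites (CTGCAG) start at positions 10, 72, 89.
PstI cuts after base 5 of each site (before the last base), so after positions 14, 76, 93.
Linear molecule, 3 cuts → 4 fragments:
  1–14 → 14 bp
  15–76 → 62 bp
  77–93 → 17 bp
  94–215 → 122 bp
Sorted largest to smallest: 122, 62, 17, 14 bp.

122, 62, 17, 14 bp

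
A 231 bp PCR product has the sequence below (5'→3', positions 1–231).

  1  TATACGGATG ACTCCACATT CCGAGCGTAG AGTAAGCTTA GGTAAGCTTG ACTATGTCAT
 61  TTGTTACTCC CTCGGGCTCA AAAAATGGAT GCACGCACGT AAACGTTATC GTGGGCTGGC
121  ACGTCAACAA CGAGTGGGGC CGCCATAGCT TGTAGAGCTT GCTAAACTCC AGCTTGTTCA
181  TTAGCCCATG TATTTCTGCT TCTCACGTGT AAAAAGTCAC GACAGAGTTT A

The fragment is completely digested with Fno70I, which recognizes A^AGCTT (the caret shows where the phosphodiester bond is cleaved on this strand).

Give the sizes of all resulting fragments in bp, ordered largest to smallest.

187, 34, 10 bp

Fno70I sites (AAGCTT) start at positions 34, 44.
Fno70I cuts after the first base of each site, so after positions 34, 44.
Linear molecule, 2 cuts → 3 fragments:
  1–34 → 34 bp
  35–44 → 10 bp
  45–231 → 187 bp
Sorted largest to smallest: 187, 34, 10 bp.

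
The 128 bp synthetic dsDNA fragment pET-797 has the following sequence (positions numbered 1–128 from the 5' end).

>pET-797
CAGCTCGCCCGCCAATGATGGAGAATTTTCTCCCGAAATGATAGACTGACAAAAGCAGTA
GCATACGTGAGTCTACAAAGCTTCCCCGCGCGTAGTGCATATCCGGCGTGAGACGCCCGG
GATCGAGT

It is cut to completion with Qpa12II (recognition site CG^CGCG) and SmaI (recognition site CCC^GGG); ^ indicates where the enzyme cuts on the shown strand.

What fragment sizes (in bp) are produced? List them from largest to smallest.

88, 30, 10 bp

The Qpa12II site (CGCGCG) starts at position 87.
Qpa12II cuts after base 2 of each site, so after position 88.
The SmaI site (CCCGGG) starts at position 116.
SmaI cuts after base 3 of each site, so after position 118.
Combined cut positions: 88, 118.
Linear molecule, 2 cuts → 3 fragments:
  1–88 → 88 bp
  89–118 → 30 bp
  119–128 → 10 bp
Sorted largest to smallest: 88, 30, 10 bp.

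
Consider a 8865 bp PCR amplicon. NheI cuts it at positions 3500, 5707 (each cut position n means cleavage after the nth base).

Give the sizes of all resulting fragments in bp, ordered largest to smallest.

3500, 3158, 2207 bp

Linear molecule, 2 cuts → 3 fragments:
  3500 − 0 = 3500 bp
  5707 − 3500 = 2207 bp
  8865 − 5707 = 3158 bp
Sorted largest to smallest: 3500, 3158, 2207 bp.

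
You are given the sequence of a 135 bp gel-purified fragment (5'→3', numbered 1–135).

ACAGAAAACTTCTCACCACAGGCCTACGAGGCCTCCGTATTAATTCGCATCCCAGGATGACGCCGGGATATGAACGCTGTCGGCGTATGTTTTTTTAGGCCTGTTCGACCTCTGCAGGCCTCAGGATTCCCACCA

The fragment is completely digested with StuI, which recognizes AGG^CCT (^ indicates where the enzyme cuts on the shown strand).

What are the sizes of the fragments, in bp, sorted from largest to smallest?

StuI sites (AGGCCT) start at positions 20, 29, 97, 116.
StuI cuts after base 3 of each site, so after positions 22, 31, 99, 118.
Linear molecule, 4 cuts → 5 fragments:
  1–22 → 22 bp
  23–31 → 9 bp
  32–99 → 68 bp
  100–118 → 19 bp
  119–135 → 17 bp
Sorted largest to smallest: 68, 22, 19, 17, 9 bp.

68, 22, 19, 17, 9 bp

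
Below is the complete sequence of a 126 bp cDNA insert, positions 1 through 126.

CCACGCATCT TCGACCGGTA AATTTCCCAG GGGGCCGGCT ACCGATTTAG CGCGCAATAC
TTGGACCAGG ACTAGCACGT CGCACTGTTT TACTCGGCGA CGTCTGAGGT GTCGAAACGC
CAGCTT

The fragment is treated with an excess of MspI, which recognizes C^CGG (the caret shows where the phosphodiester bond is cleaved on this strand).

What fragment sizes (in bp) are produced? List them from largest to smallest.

91, 20, 15 bp

MspI sites (CCGG) start at positions 15, 35.
MspI cuts after the first base of each site, so after positions 15, 35.
Linear molecule, 2 cuts → 3 fragments:
  1–15 → 15 bp
  16–35 → 20 bp
  36–126 → 91 bp
Sorted largest to smallest: 91, 20, 15 bp.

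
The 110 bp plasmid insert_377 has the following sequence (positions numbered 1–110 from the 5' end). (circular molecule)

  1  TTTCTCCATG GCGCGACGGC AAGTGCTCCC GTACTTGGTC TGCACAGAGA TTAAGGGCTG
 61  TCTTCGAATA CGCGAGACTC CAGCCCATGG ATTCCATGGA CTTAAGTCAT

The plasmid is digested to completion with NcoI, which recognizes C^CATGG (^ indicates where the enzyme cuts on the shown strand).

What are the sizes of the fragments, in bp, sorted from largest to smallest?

79, 22, 9 bp

NcoI sites (CCATGG) start at positions 6, 85, 94.
NcoI cuts after the first base of each site, so after positions 6, 85, 94.
Circular molecule, 3 cuts → 3 fragments:
  7–85 → 79 bp
  86–94 → 9 bp
  95–110 then 1–6 → 16 + 6 = 22 bp
Sorted largest to smallest: 79, 22, 9 bp.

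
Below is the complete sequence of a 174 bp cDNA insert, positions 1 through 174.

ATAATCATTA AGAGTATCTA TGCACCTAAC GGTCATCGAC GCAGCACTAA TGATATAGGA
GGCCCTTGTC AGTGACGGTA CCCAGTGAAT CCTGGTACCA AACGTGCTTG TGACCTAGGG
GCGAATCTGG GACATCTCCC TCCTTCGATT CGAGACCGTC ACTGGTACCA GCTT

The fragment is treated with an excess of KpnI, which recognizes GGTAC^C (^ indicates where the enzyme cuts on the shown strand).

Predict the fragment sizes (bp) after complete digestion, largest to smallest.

81, 70, 17, 6 bp

KpnI sites (GGTACC) start at positions 77, 94, 164.
KpnI cuts after base 5 of each site (before the last base), so after positions 81, 98, 168.
Linear molecule, 3 cuts → 4 fragments:
  1–81 → 81 bp
  82–98 → 17 bp
  99–168 → 70 bp
  169–174 → 6 bp
Sorted largest to smallest: 81, 70, 17, 6 bp.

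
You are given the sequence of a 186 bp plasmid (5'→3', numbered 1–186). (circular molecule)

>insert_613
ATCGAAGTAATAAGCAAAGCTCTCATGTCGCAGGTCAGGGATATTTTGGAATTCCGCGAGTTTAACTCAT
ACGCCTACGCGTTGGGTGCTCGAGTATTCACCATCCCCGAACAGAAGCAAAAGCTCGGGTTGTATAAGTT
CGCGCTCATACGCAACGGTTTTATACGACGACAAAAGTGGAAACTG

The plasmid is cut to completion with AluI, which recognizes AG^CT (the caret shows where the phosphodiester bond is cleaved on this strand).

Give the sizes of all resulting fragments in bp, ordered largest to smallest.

104, 82 bp

AluI sites (AGCT) start at positions 18, 122.
AluI cuts after base 2 of each site, so after positions 19, 123.
Circular molecule, 2 cuts → 2 fragments:
  20–123 → 104 bp
  124–186 then 1–19 → 63 + 19 = 82 bp
Sorted largest to smallest: 104, 82 bp.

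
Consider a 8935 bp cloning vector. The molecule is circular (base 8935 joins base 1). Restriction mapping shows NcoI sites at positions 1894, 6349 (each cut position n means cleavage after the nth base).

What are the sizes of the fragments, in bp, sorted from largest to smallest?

Circular molecule, 2 cuts → 2 fragments:
  6349 − 1894 = 4455 bp
  wrap: 8935 − 6349 + 1894 = 4480 bp
Sorted largest to smallest: 4480, 4455 bp.

4480, 4455 bp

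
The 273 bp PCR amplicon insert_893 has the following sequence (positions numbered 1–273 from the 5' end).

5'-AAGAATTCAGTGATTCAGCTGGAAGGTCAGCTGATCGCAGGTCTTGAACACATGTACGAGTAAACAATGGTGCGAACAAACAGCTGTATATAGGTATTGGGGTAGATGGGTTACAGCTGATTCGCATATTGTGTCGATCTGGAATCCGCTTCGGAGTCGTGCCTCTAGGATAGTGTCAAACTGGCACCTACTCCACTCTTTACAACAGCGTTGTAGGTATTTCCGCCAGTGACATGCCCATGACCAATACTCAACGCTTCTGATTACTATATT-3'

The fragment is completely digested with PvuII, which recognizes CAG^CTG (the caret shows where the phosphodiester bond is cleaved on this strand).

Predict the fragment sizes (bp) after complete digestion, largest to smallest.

PvuII sites (CAGCTG) start at positions 16, 28, 81, 114.
PvuII cuts after base 3 of each site, so after positions 18, 30, 83, 116.
Linear molecule, 4 cuts → 5 fragments:
  1–18 → 18 bp
  19–30 → 12 bp
  31–83 → 53 bp
  84–116 → 33 bp
  117–273 → 157 bp
Sorted largest to smallest: 157, 53, 33, 18, 12 bp.

157, 53, 33, 18, 12 bp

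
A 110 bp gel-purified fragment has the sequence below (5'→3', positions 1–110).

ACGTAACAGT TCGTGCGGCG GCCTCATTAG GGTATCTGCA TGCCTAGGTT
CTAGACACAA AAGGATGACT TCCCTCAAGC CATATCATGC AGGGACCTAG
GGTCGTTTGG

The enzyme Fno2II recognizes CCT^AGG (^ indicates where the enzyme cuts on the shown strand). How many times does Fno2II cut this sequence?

2

CCTAGG occurs starting at positions 43, 96.
Fno2II cuts at 2 sites.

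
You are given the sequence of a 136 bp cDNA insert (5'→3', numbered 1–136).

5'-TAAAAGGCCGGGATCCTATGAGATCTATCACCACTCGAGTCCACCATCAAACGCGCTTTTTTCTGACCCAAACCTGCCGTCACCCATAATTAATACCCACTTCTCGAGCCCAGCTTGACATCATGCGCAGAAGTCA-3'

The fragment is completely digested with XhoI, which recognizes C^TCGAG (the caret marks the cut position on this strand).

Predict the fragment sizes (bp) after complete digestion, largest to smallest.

XhoI sites (CTCGAG) start at positions 34, 103.
XhoI cuts after the first base of each site, so after positions 34, 103.
Linear molecule, 2 cuts → 3 fragments:
  1–34 → 34 bp
  35–103 → 69 bp
  104–136 → 33 bp
Sorted largest to smallest: 69, 34, 33 bp.

69, 34, 33 bp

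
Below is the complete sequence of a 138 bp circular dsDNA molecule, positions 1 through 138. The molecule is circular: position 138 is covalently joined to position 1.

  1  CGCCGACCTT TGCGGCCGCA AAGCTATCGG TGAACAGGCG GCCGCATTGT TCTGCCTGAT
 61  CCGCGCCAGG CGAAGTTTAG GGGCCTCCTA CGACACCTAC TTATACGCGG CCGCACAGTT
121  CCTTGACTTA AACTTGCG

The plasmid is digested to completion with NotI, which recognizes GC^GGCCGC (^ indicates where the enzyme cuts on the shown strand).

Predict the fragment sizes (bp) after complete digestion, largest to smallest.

69, 43, 26 bp

NotI sites (GCGGCCGC) start at positions 12, 38, 107.
NotI cuts after base 2 of each site, so after positions 13, 39, 108.
Circular molecule, 3 cuts → 3 fragments:
  14–39 → 26 bp
  40–108 → 69 bp
  109–138 then 1–13 → 30 + 13 = 43 bp
Sorted largest to smallest: 69, 43, 26 bp.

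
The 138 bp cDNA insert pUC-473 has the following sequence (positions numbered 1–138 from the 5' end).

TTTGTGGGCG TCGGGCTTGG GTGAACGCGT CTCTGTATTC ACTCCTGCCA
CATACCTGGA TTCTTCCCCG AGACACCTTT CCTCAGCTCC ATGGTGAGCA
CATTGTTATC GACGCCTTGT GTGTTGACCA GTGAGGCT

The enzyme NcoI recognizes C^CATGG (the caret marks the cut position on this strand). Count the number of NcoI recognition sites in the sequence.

1

CCATGG occurs starting at position 89.
NcoI cuts at 1 site.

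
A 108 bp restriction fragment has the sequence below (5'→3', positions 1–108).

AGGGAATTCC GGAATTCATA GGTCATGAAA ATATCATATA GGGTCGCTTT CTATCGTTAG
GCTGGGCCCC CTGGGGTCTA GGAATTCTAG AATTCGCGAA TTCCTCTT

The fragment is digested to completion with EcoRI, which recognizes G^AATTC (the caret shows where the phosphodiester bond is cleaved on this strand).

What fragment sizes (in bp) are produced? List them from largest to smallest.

70, 10, 8, 8, 8, 4 bp

EcoRI sites (GAATTC) start at positions 4, 12, 82, 90, 98.
EcoRI cuts after the first base of each site, so after positions 4, 12, 82, 90, 98.
Linear molecule, 5 cuts → 6 fragments:
  1–4 → 4 bp
  5–12 → 8 bp
  13–82 → 70 bp
  83–90 → 8 bp
  91–98 → 8 bp
  99–108 → 10 bp
Sorted largest to smallest: 70, 10, 8, 8, 8, 4 bp.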